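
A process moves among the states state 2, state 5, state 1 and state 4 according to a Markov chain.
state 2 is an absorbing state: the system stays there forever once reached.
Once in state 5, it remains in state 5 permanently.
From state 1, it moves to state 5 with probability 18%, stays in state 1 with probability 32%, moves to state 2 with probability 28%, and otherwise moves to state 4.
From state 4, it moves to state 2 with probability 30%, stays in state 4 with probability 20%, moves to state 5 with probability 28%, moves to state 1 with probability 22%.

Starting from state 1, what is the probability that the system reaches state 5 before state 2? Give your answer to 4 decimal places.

0.4149

Let h(s) be the probability of absorption at state 5 starting from transient state s. Then h(state 5) = 1 and h(state 2) = 0. By first-step analysis:
h(state 1) = 0.28·0 + 0.18·1 + 0.32·h(state 1) + 0.22·h(state 4)
h(state 4) = 0.3·0 + 0.28·1 + 0.22·h(state 1) + 0.2·h(state 4)
Solving: h(state 1) = 0.4149, h(state 4) = 0.4641.
Starting from state 1, the probability is 0.4149.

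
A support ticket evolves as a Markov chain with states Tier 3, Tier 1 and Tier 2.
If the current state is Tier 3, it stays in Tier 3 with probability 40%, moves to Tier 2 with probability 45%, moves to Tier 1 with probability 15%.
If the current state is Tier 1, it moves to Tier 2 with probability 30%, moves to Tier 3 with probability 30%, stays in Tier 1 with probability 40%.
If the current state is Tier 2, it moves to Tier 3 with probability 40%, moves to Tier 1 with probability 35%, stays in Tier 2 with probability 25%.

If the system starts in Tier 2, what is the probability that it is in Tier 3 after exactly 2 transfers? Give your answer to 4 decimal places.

Sum over the intermediate state after 1 transfer:
P = P(Tier 2→Tier 3)·P(Tier 3→Tier 3) + P(Tier 2→Tier 1)·P(Tier 1→Tier 3) + P(Tier 2→Tier 2)·P(Tier 2→Tier 3)
  = 0.4×0.4 + 0.35×0.3 + 0.25×0.4
  = 0.1600 + 0.1050 + 0.1000 = 0.3650

0.3650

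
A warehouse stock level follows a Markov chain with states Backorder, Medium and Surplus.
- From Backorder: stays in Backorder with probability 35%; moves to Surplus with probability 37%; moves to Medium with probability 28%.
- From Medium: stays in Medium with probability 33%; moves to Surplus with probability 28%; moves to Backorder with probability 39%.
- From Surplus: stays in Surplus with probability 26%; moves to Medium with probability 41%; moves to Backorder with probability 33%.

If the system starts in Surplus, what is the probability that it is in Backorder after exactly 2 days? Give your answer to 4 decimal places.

0.3612

Sum over the intermediate state after 1 day:
P = P(Surplus→Backorder)·P(Backorder→Backorder) + P(Surplus→Medium)·P(Medium→Backorder) + P(Surplus→Surplus)·P(Surplus→Backorder)
  = 0.33×0.35 + 0.41×0.39 + 0.26×0.33
  = 0.1155 + 0.1599 + 0.0858 = 0.3612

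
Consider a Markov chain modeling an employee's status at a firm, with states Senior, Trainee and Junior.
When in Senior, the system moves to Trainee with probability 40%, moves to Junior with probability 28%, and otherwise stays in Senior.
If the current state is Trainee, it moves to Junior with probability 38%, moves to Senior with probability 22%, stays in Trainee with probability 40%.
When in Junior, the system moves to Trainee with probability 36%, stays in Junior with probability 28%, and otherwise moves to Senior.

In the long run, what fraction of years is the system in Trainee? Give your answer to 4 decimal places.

Let the stationary distribution be π with π = πP and π_1 + π_2 + π_3 = 1.
π_1 = 0.32·π_1 + 0.22·π_2 + 0.36·π_3
π_2 = 0.4·π_1 + 0.4·π_2 + 0.36·π_3
Solving with the normalization constraint gives π = (0.2940, 0.3873, 0.3187).
So the stationary probability of Trainee is 0.3873.

0.3873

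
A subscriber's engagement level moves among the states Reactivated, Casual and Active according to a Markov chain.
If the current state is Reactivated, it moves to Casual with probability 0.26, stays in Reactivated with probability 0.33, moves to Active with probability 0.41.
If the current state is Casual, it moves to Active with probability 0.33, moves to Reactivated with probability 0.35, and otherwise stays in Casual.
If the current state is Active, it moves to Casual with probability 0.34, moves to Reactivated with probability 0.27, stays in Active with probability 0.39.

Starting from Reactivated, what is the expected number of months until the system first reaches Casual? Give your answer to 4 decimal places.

Let t(s) be the expected number of months to first reach Casual from state s, with t(Casual) = 0. Conditioning on the first month:
t(Reactivated) = 1 + 0.33·t(Reactivated) + 0.41·t(Active)
t(Active) = 1 + 0.27·t(Reactivated) + 0.39·t(Active)
Solving: t(Reactivated) = 3.4228, t(Active) = 3.1544.
Expected months from Reactivated to Casual: 3.4228.

3.4228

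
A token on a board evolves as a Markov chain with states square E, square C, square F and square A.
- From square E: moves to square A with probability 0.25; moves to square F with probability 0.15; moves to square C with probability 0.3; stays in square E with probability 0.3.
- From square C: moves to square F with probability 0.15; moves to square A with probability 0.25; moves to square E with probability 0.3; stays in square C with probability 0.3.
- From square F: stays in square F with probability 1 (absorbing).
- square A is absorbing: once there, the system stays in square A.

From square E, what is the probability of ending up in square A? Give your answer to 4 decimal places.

0.6250

Let h(s) be the probability of absorption at square A starting from transient state s. Then h(square A) = 1 and h(square F) = 0. By first-step analysis:
h(square E) = 0.3·h(square E) + 0.3·h(square C) + 0.15·0 + 0.25·1
h(square C) = 0.3·h(square E) + 0.3·h(square C) + 0.15·0 + 0.25·1
Solving: h(square E) = 0.6250, h(square C) = 0.6250.
Starting from square E, the probability is 0.6250.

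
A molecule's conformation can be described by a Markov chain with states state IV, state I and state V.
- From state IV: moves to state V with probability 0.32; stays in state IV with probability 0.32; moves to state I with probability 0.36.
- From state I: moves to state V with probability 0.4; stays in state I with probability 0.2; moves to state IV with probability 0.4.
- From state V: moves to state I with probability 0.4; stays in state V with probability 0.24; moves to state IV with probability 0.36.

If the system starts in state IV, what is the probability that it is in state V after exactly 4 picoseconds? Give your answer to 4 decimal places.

0.3203

Propagate the distribution vector 4 picoseconds from state IV.
After 0 picoseconds: (1.0000, 0.0000, 0.0000)
After 1 picosecond: (0.3200, 0.3600, 0.3200)
After 2 picoseconds: (0.3616, 0.3152, 0.3232)
After 3 picoseconds: (0.3581, 0.3225, 0.3194)
After 4 picoseconds: (0.3586, 0.3212, 0.3203)
P(in state V after 4 picoseconds) = 0.3203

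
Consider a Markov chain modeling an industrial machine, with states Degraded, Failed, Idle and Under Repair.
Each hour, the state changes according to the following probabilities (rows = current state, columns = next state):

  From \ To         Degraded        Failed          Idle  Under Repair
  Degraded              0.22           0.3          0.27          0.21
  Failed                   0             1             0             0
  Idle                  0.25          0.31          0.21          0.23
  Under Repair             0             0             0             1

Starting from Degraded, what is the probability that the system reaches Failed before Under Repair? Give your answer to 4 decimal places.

Let h(s) be the probability of absorption at Failed starting from transient state s. Then h(Failed) = 1 and h(Under Repair) = 0. By first-step analysis:
h(Degraded) = 0.22·h(Degraded) + 0.3·1 + 0.27·h(Idle) + 0.21·0
h(Idle) = 0.25·h(Degraded) + 0.31·1 + 0.21·h(Idle) + 0.23·0
Solving: h(Degraded) = 0.5845, h(Idle) = 0.5774.
Starting from Degraded, the probability is 0.5845.

0.5845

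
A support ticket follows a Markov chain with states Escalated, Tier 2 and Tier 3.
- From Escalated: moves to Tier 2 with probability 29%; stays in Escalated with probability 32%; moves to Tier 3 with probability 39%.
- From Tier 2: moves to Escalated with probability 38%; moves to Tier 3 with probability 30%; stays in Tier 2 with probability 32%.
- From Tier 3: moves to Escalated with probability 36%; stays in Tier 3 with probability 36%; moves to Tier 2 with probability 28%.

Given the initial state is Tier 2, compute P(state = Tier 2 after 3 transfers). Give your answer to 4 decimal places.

Propagate the distribution vector 3 transfers from Tier 2.
After 0 transfers: (0.0000, 1.0000, 0.0000)
After 1 transfer: (0.3800, 0.3200, 0.3000)
After 2 transfers: (0.3512, 0.2966, 0.3522)
After 3 transfers: (0.3519, 0.2954, 0.3527)
P(in Tier 2 after 3 transfers) = 0.2954

0.2954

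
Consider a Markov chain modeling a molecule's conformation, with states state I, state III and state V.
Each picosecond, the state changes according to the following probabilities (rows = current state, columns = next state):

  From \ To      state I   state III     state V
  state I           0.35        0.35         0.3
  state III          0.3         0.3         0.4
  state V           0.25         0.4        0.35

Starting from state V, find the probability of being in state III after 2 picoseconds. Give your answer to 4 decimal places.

0.3475

Sum over the intermediate state after 1 picosecond:
P = P(state V→state I)·P(state I→state III) + P(state V→state III)·P(state III→state III) + P(state V→state V)·P(state V→state III)
  = 0.25×0.35 + 0.4×0.3 + 0.35×0.4
  = 0.0875 + 0.1200 + 0.1400 = 0.3475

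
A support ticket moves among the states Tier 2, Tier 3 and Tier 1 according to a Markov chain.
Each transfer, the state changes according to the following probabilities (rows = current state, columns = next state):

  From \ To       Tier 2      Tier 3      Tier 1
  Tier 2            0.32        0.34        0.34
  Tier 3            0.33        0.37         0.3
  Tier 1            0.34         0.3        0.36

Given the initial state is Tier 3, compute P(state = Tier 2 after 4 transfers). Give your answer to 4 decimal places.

Propagate the distribution vector 4 transfers from Tier 3.
After 0 transfers: (0.0000, 1.0000, 0.0000)
After 1 transfer: (0.3300, 0.3700, 0.3000)
After 2 transfers: (0.3297, 0.3391, 0.3312)
After 3 transfers: (0.3300, 0.3369, 0.3331)
After 4 transfers: (0.3300, 0.3368, 0.3332)
P(in Tier 2 after 4 transfers) = 0.3300

0.3300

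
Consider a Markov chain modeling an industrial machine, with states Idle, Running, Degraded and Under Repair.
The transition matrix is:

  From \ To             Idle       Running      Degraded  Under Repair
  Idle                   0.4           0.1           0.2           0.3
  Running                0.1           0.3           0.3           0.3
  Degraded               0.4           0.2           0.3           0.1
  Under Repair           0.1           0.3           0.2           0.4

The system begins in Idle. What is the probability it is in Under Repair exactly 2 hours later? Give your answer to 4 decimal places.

0.2900

Propagate the distribution vector 2 hours from Idle.
After 0 hours: (1.0000, 0.0000, 0.0000, 0.0000)
After 1 hour: (0.4000, 0.1000, 0.2000, 0.3000)
After 2 hours: (0.2800, 0.2000, 0.2300, 0.2900)
P(in Under Repair after 2 hours) = 0.2900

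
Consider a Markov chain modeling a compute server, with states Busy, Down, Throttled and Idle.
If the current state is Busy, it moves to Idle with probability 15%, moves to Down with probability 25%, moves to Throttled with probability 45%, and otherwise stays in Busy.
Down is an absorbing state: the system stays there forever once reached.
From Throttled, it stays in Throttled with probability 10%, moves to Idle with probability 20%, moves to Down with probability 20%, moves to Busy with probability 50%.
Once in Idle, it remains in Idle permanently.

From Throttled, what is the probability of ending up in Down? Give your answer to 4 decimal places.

Let h(s) be the probability of absorption at Down starting from transient state s. Then h(Down) = 1 and h(Idle) = 0. By first-step analysis:
h(Busy) = 0.15·h(Busy) + 0.25·1 + 0.45·h(Throttled) + 0.15·0
h(Throttled) = 0.5·h(Busy) + 0.2·1 + 0.1·h(Throttled) + 0.2·0
Solving: h(Busy) = 0.5833, h(Throttled) = 0.5463.
Starting from Throttled, the probability is 0.5463.

0.5463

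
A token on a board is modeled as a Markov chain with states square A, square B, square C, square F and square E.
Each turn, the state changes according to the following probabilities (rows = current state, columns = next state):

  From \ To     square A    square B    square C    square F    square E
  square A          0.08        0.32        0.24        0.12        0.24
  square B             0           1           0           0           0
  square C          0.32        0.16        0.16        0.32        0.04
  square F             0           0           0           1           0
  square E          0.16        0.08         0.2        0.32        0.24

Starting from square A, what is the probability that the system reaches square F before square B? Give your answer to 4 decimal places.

Let h(s) be the probability of absorption at square F starting from transient state s. Then h(square F) = 1 and h(square B) = 0. By first-step analysis:
h(square A) = 0.08·h(square A) + 0.32·0 + 0.24·h(square C) + 0.12·1 + 0.24·h(square E)
h(square C) = 0.32·h(square A) + 0.16·0 + 0.16·h(square C) + 0.32·1 + 0.04·h(square E)
h(square E) = 0.16·h(square A) + 0.08·0 + 0.2·h(square C) + 0.32·1 + 0.24·h(square E)
Solving: h(square A) = 0.4592, h(square C) = 0.5879, h(square E) = 0.6724.
Starting from square A, the probability is 0.4592.

0.4592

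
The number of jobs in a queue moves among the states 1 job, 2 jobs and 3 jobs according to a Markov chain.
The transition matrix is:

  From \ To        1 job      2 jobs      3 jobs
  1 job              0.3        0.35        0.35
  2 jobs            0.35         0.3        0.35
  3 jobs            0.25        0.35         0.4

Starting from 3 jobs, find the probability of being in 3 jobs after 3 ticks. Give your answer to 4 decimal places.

0.3685

Propagate the distribution vector 3 ticks from 3 jobs.
After 0 ticks: (0.0000, 0.0000, 1.0000)
After 1 tick: (0.2500, 0.3500, 0.4000)
After 2 ticks: (0.2975, 0.3325, 0.3700)
After 3 ticks: (0.2981, 0.3334, 0.3685)
P(in 3 jobs after 3 ticks) = 0.3685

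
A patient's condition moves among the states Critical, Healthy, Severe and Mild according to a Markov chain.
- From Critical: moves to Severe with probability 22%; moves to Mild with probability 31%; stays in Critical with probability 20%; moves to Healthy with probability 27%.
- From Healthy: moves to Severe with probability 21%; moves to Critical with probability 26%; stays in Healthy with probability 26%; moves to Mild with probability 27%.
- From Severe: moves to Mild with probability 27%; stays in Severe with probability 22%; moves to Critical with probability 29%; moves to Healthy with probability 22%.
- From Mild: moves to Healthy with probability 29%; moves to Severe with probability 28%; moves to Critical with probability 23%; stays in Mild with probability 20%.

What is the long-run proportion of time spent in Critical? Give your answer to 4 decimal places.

Let the stationary distribution be π with π = πP and π_1 + π_2 + π_3 + π_4 = 1.
π_1 = 0.2·π_1 + 0.26·π_2 + 0.29·π_3 + 0.23·π_4
π_2 = 0.27·π_1 + 0.26·π_2 + 0.22·π_3 + 0.29·π_4
π_3 = 0.22·π_1 + 0.21·π_2 + 0.22·π_3 + 0.28·π_4
Solving with the normalization constraint gives π = (0.2445, 0.2610, 0.2331, 0.2615).
So the stationary probability of Critical is 0.2445.

0.2445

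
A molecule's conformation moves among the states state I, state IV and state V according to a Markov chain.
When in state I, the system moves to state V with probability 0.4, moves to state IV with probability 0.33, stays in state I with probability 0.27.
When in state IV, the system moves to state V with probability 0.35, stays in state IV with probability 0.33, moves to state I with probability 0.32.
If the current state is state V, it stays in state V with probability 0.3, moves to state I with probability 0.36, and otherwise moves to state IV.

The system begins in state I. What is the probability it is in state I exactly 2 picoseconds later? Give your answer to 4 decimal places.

0.3225

Sum over the intermediate state after 1 picosecond:
P = P(state I→state I)·P(state I→state I) + P(state I→state IV)·P(state IV→state I) + P(state I→state V)·P(state V→state I)
  = 0.27×0.27 + 0.33×0.32 + 0.4×0.36
  = 0.0729 + 0.1056 + 0.1440 = 0.3225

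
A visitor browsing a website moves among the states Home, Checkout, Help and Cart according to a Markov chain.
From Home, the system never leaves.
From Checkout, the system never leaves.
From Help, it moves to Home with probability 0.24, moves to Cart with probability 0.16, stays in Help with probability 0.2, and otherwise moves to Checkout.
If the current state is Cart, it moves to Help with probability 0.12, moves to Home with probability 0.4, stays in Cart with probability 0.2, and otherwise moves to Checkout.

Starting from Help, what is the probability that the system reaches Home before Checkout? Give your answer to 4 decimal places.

Let h(s) be the probability of absorption at Home starting from transient state s. Then h(Home) = 1 and h(Checkout) = 0. By first-step analysis:
h(Help) = 0.24·1 + 0.4·0 + 0.2·h(Help) + 0.16·h(Cart)
h(Cart) = 0.4·1 + 0.28·0 + 0.12·h(Help) + 0.2·h(Cart)
Solving: h(Help) = 0.4124, h(Cart) = 0.5619.
Starting from Help, the probability is 0.4124.

0.4124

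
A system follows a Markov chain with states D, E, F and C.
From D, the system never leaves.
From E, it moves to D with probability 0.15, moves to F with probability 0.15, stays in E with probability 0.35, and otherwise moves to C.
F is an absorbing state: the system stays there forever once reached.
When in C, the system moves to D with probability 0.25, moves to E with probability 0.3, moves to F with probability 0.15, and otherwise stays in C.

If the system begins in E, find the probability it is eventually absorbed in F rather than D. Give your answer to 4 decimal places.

0.4500

Let h(s) be the probability of absorption at F starting from transient state s. Then h(F) = 1 and h(D) = 0. By first-step analysis:
h(E) = 0.15·0 + 0.35·h(E) + 0.15·1 + 0.35·h(C)
h(C) = 0.25·0 + 0.3·h(E) + 0.15·1 + 0.3·h(C)
Solving: h(E) = 0.4500, h(C) = 0.4071.
Starting from E, the probability is 0.4500.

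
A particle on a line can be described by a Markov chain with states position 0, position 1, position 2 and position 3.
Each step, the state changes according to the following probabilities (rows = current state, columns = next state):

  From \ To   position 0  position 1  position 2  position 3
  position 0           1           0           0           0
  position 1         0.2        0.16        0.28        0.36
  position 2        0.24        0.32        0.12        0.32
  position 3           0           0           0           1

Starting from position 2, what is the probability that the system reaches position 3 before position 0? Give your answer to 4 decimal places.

Let h(s) be the probability of absorption at position 3 starting from transient state s. Then h(position 3) = 1 and h(position 0) = 0. By first-step analysis:
h(position 1) = 0.2·0 + 0.16·h(position 1) + 0.28·h(position 2) + 0.36·1
h(position 2) = 0.24·0 + 0.32·h(position 1) + 0.12·h(position 2) + 0.32·1
Solving: h(position 1) = 0.6256, h(position 2) = 0.5911.
Starting from position 2, the probability is 0.5911.

0.5911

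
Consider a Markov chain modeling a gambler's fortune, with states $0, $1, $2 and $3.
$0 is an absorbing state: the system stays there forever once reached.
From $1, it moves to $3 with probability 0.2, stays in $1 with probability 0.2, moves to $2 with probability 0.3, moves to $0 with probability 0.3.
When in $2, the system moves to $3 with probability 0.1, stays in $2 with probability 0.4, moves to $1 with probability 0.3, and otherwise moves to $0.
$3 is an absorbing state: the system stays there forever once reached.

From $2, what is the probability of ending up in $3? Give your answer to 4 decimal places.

Let h(s) be the probability of absorption at $3 starting from transient state s. Then h($3) = 1 and h($0) = 0. By first-step analysis:
h($1) = 0.3·0 + 0.2·h($1) + 0.3·h($2) + 0.2·1
h($2) = 0.2·0 + 0.3·h($1) + 0.4·h($2) + 0.1·1
Solving: h($1) = 0.3846, h($2) = 0.3590.
Starting from $2, the probability is 0.3590.

0.3590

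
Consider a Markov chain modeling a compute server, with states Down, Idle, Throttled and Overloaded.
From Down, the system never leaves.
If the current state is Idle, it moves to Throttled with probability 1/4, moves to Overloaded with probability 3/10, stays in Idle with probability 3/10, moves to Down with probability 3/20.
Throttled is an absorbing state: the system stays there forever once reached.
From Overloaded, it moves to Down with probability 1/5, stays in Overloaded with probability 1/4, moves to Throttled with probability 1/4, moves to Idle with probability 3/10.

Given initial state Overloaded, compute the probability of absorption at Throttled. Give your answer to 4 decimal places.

Let h(s) be the probability of absorption at Throttled starting from transient state s. Then h(Throttled) = 1 and h(Down) = 0. By first-step analysis:
h(Idle) = 0.15·0 + 0.3·h(Idle) + 0.25·1 + 0.3·h(Overloaded)
h(Overloaded) = 0.2·0 + 0.3·h(Idle) + 0.25·1 + 0.25·h(Overloaded)
Solving: h(Idle) = 0.6034, h(Overloaded) = 0.5747.
Starting from Overloaded, the probability is 0.5747.

0.5747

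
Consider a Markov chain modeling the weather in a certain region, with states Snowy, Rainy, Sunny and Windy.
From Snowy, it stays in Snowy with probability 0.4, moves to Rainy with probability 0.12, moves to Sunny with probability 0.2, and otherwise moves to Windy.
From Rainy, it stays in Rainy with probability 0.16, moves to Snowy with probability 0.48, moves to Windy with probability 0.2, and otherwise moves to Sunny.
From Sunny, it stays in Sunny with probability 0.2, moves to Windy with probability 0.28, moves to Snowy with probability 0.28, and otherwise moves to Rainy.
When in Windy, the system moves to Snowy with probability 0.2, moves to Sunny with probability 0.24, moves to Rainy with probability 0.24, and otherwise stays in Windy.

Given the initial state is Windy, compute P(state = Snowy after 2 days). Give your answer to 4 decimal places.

0.3264

Propagate the distribution vector 2 days from Windy.
After 0 days: (0.0000, 0.0000, 0.0000, 1.0000)
After 1 day: (0.2000, 0.2400, 0.2400, 0.3200)
After 2 days: (0.3264, 0.1968, 0.2032, 0.2736)
P(in Snowy after 2 days) = 0.3264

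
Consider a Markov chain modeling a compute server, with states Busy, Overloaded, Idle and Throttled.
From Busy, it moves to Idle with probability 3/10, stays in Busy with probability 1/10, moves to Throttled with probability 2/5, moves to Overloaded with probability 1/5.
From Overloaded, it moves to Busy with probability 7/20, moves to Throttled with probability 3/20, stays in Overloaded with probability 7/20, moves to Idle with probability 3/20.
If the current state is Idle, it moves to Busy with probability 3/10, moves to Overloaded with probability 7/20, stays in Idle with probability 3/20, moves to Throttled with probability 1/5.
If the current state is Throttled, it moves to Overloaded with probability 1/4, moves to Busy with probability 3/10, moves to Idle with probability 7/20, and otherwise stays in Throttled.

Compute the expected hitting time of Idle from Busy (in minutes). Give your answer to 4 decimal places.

3.6312

Let t(s) be the expected number of minutes to first reach Idle from state s, with t(Idle) = 0. Conditioning on the first minute:
t(Busy) = 1 + 0.1·t(Busy) + 0.2·t(Overloaded) + 0.4·t(Throttled)
t(Overloaded) = 1 + 0.35·t(Busy) + 0.35·t(Overloaded) + 0.15·t(Throttled)
t(Throttled) = 1 + 0.3·t(Busy) + 0.25·t(Overloaded) + 0.1·t(Throttled)
Solving: t(Busy) = 3.6312, t(Overloaded) = 4.3054, t(Throttled) = 3.5175.
Expected minutes from Busy to Idle: 3.6312.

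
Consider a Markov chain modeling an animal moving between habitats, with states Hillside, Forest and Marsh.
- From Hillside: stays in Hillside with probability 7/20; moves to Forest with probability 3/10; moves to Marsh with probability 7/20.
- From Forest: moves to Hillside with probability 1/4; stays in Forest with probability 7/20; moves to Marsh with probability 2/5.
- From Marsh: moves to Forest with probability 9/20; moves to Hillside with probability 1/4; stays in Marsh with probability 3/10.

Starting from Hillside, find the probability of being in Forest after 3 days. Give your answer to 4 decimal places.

Propagate the distribution vector 3 days from Hillside.
After 0 days: (1.0000, 0.0000, 0.0000)
After 1 day: (0.3500, 0.3000, 0.3500)
After 2 days: (0.2850, 0.3675, 0.3475)
After 3 days: (0.2785, 0.3705, 0.3510)
P(in Forest after 3 days) = 0.3705

0.3705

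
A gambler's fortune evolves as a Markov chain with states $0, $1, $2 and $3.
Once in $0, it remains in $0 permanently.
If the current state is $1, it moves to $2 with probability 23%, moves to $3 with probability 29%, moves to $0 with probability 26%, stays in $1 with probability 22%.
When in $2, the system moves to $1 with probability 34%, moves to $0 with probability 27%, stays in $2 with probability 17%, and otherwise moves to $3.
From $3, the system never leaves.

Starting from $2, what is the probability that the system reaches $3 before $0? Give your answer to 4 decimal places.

Let h(s) be the probability of absorption at $3 starting from transient state s. Then h($3) = 1 and h($0) = 0. By first-step analysis:
h($1) = 0.26·0 + 0.22·h($1) + 0.23·h($2) + 0.29·1
h($2) = 0.27·0 + 0.34·h($1) + 0.17·h($2) + 0.22·1
Solving: h($1) = 0.5118, h($2) = 0.4747.
Starting from $2, the probability is 0.4747.

0.4747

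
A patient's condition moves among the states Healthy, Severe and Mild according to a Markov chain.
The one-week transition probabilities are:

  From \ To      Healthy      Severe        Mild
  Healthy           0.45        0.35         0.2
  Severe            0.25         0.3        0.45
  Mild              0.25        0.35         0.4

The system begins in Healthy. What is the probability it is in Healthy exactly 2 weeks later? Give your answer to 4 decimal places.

0.3400

Sum over the intermediate state after 1 week:
P = P(Healthy→Healthy)·P(Healthy→Healthy) + P(Healthy→Severe)·P(Severe→Healthy) + P(Healthy→Mild)·P(Mild→Healthy)
  = 0.45×0.45 + 0.35×0.25 + 0.2×0.25
  = 0.2025 + 0.0875 + 0.0500 = 0.3400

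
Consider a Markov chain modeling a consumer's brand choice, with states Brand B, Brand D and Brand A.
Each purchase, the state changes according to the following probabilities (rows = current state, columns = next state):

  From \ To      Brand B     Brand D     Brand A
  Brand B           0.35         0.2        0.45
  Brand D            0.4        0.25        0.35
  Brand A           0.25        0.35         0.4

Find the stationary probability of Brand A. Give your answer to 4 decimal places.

0.4025

Let the stationary distribution be π with π = πP and π_1 + π_2 + π_3 = 1.
π_1 = 0.35·π_1 + 0.4·π_2 + 0.25·π_3
π_2 = 0.2·π_1 + 0.25·π_2 + 0.35·π_3
Solving with the normalization constraint gives π = (0.3235, 0.2741, 0.4025).
So the stationary probability of Brand A is 0.4025.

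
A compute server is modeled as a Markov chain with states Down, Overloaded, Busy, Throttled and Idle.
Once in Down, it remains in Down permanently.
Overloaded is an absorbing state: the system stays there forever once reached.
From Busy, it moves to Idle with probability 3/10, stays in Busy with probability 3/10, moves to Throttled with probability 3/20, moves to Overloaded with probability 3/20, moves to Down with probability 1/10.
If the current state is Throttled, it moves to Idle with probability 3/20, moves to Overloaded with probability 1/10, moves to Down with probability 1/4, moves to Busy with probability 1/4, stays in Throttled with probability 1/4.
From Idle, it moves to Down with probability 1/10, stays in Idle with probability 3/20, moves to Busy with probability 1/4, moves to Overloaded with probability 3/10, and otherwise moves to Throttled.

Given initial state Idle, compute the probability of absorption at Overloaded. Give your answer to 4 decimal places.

Let h(s) be the probability of absorption at Overloaded starting from transient state s. Then h(Overloaded) = 1 and h(Down) = 0. By first-step analysis:
h(Busy) = 0.1·0 + 0.15·1 + 0.3·h(Busy) + 0.15·h(Throttled) + 0.3·h(Idle)
h(Throttled) = 0.25·0 + 0.1·1 + 0.25·h(Busy) + 0.25·h(Throttled) + 0.15·h(Idle)
h(Idle) = 0.1·0 + 0.3·1 + 0.25·h(Busy) + 0.2·h(Throttled) + 0.15·h(Idle)
Solving: h(Busy) = 0.5818, h(Throttled) = 0.4534, h(Idle) = 0.6307.
Starting from Idle, the probability is 0.6307.

0.6307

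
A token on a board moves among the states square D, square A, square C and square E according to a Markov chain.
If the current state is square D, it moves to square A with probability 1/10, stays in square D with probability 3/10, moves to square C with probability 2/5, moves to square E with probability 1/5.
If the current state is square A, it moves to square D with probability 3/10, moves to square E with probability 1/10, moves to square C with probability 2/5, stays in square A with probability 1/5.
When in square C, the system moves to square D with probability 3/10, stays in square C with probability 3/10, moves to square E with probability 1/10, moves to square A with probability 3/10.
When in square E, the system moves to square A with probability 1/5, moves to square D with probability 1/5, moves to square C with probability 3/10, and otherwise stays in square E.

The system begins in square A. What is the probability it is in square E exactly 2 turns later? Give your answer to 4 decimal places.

0.1500

Propagate the distribution vector 2 turns from square A.
After 0 turns: (0.0000, 1.0000, 0.0000, 0.0000)
After 1 turn: (0.3000, 0.2000, 0.4000, 0.1000)
After 2 turns: (0.2900, 0.2100, 0.3500, 0.1500)
P(in square E after 2 turns) = 0.1500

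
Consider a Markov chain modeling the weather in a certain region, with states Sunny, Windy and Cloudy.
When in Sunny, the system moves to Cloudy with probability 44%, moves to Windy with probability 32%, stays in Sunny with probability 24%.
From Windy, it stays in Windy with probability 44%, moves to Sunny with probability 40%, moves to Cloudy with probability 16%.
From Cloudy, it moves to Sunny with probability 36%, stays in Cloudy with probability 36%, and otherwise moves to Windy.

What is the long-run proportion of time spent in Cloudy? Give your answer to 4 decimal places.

Let the stationary distribution be π with π = πP and π_1 + π_2 + π_3 = 1.
π_1 = 0.24·π_1 + 0.4·π_2 + 0.36·π_3
π_2 = 0.32·π_1 + 0.44·π_2 + 0.28·π_3
Solving with the normalization constraint gives π = (0.3339, 0.3492, 0.3169).
So the stationary probability of Cloudy is 0.3169.

0.3169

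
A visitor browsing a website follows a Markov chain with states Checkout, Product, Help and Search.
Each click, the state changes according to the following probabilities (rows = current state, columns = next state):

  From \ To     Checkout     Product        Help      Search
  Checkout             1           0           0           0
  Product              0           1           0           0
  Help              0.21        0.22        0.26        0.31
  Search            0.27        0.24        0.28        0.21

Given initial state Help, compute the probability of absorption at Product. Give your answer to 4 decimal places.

0.4986

Let h(s) be the probability of absorption at Product starting from transient state s. Then h(Product) = 1 and h(Checkout) = 0. By first-step analysis:
h(Help) = 0.21·0 + 0.22·1 + 0.26·h(Help) + 0.31·h(Search)
h(Search) = 0.27·0 + 0.24·1 + 0.28·h(Help) + 0.21·h(Search)
Solving: h(Help) = 0.4986, h(Search) = 0.4805.
Starting from Help, the probability is 0.4986.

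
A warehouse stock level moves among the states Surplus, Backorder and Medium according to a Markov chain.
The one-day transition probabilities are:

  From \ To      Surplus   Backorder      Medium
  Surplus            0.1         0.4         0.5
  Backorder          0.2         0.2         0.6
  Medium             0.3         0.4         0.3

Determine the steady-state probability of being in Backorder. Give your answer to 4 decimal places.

0.3333

Let the stationary distribution be π with π = πP and π_1 + π_2 + π_3 = 1.
π_1 = 0.1·π_1 + 0.2·π_2 + 0.3·π_3
π_2 = 0.4·π_1 + 0.2·π_2 + 0.4·π_3
Solving with the normalization constraint gives π = (0.2222, 0.3333, 0.4444).
So the stationary probability of Backorder is 0.3333.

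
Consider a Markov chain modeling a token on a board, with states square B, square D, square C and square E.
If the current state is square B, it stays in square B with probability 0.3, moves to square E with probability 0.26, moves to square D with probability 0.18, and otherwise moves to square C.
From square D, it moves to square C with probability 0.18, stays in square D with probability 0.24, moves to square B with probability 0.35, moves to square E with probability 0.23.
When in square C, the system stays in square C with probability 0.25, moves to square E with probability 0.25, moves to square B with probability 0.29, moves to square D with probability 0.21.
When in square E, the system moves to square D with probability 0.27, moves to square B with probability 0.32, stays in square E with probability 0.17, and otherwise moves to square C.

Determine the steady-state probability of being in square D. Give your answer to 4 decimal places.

0.2210

Let the stationary distribution be π with π = πP and π_1 + π_2 + π_3 + π_4 = 1.
π_1 = 0.3·π_1 + 0.35·π_2 + 0.29·π_3 + 0.32·π_4
π_2 = 0.18·π_1 + 0.24·π_2 + 0.21·π_3 + 0.27·π_4
π_3 = 0.26·π_1 + 0.18·π_2 + 0.25·π_3 + 0.24·π_4
Solving with the normalization constraint gives π = (0.3133, 0.2210, 0.2354, 0.2303).
So the stationary probability of square D is 0.2210.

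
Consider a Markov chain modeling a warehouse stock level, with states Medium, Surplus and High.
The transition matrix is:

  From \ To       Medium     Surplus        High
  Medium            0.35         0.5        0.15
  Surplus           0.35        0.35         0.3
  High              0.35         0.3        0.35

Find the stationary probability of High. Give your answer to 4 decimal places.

0.2605

Let the stationary distribution be π with π = πP and π_1 + π_2 + π_3 = 1.
π_1 = 0.35·π_1 + 0.35·π_2 + 0.35·π_3
π_2 = 0.5·π_1 + 0.35·π_2 + 0.3·π_3
Solving with the normalization constraint gives π = (0.3500, 0.3895, 0.2605).
So the stationary probability of High is 0.2605.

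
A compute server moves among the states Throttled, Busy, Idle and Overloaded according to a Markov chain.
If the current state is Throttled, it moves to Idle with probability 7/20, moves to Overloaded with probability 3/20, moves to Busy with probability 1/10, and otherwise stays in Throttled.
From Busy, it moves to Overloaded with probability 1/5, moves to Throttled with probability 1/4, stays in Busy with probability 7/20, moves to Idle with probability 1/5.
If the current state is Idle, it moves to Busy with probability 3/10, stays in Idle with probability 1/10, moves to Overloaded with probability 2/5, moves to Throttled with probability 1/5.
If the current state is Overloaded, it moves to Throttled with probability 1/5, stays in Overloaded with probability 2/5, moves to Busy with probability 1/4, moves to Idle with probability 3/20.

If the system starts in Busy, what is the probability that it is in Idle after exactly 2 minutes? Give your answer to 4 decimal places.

0.2075

Propagate the distribution vector 2 minutes from Busy.
After 0 minutes: (0.0000, 1.0000, 0.0000, 0.0000)
After 1 minute: (0.2500, 0.3500, 0.2000, 0.2000)
After 2 minutes: (0.2675, 0.2575, 0.2075, 0.2675)
P(in Idle after 2 minutes) = 0.2075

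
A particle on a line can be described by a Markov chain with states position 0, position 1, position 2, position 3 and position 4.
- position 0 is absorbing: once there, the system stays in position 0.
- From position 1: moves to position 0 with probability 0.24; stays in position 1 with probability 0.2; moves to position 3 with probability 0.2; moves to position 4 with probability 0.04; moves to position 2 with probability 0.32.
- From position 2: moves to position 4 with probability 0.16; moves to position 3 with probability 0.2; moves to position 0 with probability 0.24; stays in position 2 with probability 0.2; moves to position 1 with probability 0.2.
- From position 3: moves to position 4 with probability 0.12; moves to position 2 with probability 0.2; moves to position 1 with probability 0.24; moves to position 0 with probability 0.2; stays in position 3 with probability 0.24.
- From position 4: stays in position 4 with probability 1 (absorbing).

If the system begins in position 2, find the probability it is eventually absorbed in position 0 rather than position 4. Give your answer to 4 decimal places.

0.6465

Let h(s) be the probability of absorption at position 0 starting from transient state s. Then h(position 0) = 1 and h(position 4) = 0. By first-step analysis:
h(position 1) = 0.24·1 + 0.2·h(position 1) + 0.32·h(position 2) + 0.2·h(position 3) + 0.04·0
h(position 2) = 0.24·1 + 0.2·h(position 1) + 0.2·h(position 2) + 0.2·h(position 3) + 0.16·0
h(position 3) = 0.2·1 + 0.24·h(position 1) + 0.2·h(position 2) + 0.24·h(position 3) + 0.12·0
Solving: h(position 1) = 0.7241, h(position 2) = 0.6465, h(position 3) = 0.6620.
Starting from position 2, the probability is 0.6465.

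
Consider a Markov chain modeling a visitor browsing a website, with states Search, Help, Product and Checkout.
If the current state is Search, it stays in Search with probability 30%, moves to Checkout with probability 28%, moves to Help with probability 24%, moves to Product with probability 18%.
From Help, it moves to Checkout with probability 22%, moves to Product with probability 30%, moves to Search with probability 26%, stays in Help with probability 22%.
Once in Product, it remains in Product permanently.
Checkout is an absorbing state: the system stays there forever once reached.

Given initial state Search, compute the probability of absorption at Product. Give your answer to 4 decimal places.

0.4392

Let h(s) be the probability of absorption at Product starting from transient state s. Then h(Product) = 1 and h(Checkout) = 0. By first-step analysis:
h(Search) = 0.3·h(Search) + 0.24·h(Help) + 0.18·1 + 0.28·0
h(Help) = 0.26·h(Search) + 0.22·h(Help) + 0.3·1 + 0.22·0
Solving: h(Search) = 0.4392, h(Help) = 0.5310.
Starting from Search, the probability is 0.4392.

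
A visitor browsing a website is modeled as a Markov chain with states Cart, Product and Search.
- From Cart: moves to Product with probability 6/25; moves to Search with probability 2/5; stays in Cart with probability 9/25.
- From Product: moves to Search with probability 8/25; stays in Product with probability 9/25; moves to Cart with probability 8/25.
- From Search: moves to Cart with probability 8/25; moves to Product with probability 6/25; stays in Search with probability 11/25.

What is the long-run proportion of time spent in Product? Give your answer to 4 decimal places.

0.2727

Let the stationary distribution be π with π = πP and π_1 + π_2 + π_3 = 1.
π_1 = 0.36·π_1 + 0.32·π_2 + 0.32·π_3
π_2 = 0.24·π_1 + 0.36·π_2 + 0.24·π_3
Solving with the normalization constraint gives π = (0.3333, 0.2727, 0.3939).
So the stationary probability of Product is 0.2727.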